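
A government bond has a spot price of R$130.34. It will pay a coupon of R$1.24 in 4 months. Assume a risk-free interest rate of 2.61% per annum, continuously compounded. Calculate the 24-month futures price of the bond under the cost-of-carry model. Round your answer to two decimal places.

R$136.03

PV(coupons) I = 1.24·e^(−0.0261·4/12)
I = 1.2293
F = (S − I)·e^(rT) = (130.34 − 1.2293) · e^(0.0261·24/12)
= 129.1107 · e^0.052200 = 129.1107 × 1.053586 = R$136.03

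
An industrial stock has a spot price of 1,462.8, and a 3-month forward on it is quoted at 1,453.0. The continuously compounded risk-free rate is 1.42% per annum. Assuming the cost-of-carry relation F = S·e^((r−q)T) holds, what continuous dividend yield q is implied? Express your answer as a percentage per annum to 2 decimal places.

From F = S·e^((r−q)T): (r − q) = ln(F/S)/T
ln(1453.0/1462.8) = ln(0.993301) = -0.006722
(r − q) = -0.006722 / (3/12) = -0.026888
q = r − ln(F/S)/T = 0.0142 + 0.026888 = 0.041088
q = 4.11%

4.11%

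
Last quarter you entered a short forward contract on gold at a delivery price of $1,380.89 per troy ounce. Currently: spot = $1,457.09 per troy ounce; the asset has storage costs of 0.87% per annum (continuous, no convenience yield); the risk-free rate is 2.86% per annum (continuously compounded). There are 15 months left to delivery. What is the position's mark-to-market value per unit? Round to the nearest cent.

-$140.63 per troy ounce

Current fair forward for the remaining 15 months: F = S·e^((r + u)·T), (r + u) = 0.0286 + 0.0087 = 0.0373
F = 1457.09 · e^(0.0373 × 15/12) = 1457.09 × 1.04772904 = 1526.6355
Value of long forward = (F − K)·e^(−rT) = (1526.6355 − 1380.89) · e^(−0.0286·15/12)
= 145.7455 × 0.96488148 = 140.63
Short position value = −(long value) = -$140.63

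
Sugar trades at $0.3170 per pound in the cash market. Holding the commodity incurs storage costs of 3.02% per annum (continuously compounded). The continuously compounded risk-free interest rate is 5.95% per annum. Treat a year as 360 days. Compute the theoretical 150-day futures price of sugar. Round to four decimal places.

Net carry = r + u − y = 0.0595 + 0.0302 − 0.0000 = 0.0897
F = S·e^((r+u−y)T) = 0.3170 · e^(0.0897 × 150/360) = 0.3170 · e^0.037375
= 0.3170 × 1.038082 = $0.3291 per pound

$0.3291 per pound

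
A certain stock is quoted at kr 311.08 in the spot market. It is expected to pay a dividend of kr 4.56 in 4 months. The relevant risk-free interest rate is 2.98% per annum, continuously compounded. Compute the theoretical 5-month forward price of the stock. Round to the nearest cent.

kr 310.40

PV(dividends) I = 4.56·e^(−0.0298·4/12)
I = 4.5149
F = (S − I)·e^(rT) = (311.08 − 4.5149) · e^(0.0298·5/12)
= 306.5651 · e^0.012417 = 306.5651 × 1.012494 = kr 310.40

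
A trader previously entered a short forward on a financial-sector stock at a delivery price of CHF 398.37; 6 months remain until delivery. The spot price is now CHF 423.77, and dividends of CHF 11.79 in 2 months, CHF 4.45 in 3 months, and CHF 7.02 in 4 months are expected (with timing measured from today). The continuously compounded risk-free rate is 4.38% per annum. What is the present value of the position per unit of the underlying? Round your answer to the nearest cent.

PV(remaining dividends) I = 11.79·e^(−0.0438·2/12) + 4.45·e^(−0.0438·3/12) + 7.02·e^(−0.0438·4/12) = 23.0240
Current forward F = (S − I)·e^(rT) = (423.77 − 23.0240)·e^(0.0438·6/12) = 400.7460 × 1.022142 = 409.6193
Value (long) = (F − K)·e^(−rT) = (409.6193 − 398.37) × 0.978338 = 11.0056
Short position value = −(long value) = -CHF 11.01

-CHF 11.01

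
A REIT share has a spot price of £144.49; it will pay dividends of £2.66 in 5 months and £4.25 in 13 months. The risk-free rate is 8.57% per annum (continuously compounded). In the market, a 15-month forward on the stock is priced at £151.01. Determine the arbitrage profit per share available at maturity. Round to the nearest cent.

£2.65 per share

PV(dividends) I = 2.66·e^(−0.0857·5/12) + 4.25·e^(−0.0857·13/12) = 6.4399
Fair forward F* = (S − I)·e^(rT) = (144.49 − 6.4399)·e^0.107125 = 138.0501 × 1.113073 = 153.6598
Market £151.01 < fair 153.6598: forward underpriced → reverse cash-and-carry (short the stock, invest proceeds at r, pay the dividends, go long the forward).
Profit at T = |F_mkt − F*| = |151.01 − 153.6598| = £2.65 per share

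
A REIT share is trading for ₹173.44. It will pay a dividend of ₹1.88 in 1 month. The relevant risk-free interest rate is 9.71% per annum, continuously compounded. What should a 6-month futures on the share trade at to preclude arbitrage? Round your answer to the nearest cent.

PV(dividends) I = 1.88·e^(−0.0971·1/12)
I = 1.8648
F = (S − I)·e^(rT) = (173.44 − 1.8648) · e^(0.0971·6/12)
= 171.5752 · e^0.048550 = 171.5752 × 1.049748 = ₹180.11

₹180.11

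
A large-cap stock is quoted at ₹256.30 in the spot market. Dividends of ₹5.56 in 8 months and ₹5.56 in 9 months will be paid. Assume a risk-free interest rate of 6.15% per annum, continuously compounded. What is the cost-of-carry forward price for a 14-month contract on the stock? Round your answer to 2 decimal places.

₹263.93

PV(dividends) I = 5.56·e^(−0.0615·8/12) + 5.56·e^(−0.0615·9/12)
I = 5.3366 + 5.3094 = 10.6460
F = (S − I)·e^(rT) = (256.30 − 10.6460) · e^(0.0615·14/12)
= 245.6540 · e^0.071750 = 245.6540 × 1.074387 = ₹263.93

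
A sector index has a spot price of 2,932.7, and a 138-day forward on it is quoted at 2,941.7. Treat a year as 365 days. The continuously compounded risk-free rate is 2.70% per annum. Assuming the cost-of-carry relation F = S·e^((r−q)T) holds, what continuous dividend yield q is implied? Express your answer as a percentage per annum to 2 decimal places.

From F = S·e^((r−q)T): (r − q) = ln(F/S)/T
ln(2941.7/2932.7) = ln(1.003069) = 0.003064
(r − q) = 0.003064 / (138/365) = 0.008104
q = r − ln(F/S)/T = 0.0270 − 0.008104 = 0.018896
q = 1.89%

1.89%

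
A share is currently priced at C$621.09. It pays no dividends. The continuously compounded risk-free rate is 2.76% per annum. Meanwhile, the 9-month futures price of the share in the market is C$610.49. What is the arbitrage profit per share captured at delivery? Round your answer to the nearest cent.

Fair futures: F* = S·e^(carry·T), with carry = r = 0.0276
F* = 621.09 · e^(0.0276 × 9/12) = 621.09 · e^0.020700 = 621.09 × 1.020916 = C$634.0807
Market C$610.49 < fair C$634.0807: forward underpriced → reverse cash-and-carry (short spot, go long the forward).
At maturity, profit = |F_mkt − F*| = |610.49 − 634.0807| = C$23.59 per share

C$23.59 per share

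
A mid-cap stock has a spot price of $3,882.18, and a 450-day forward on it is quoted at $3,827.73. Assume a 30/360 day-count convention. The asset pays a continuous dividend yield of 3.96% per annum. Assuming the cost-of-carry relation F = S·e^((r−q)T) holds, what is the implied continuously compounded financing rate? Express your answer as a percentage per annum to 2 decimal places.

From F = S·e^((r−q)T): (r − q) = ln(F/S)/T
ln(3827.73/3882.18) = ln(0.985974) = -0.014125
(r − q) = -0.014125 / (450/360) = -0.011300
r = ln(F/S)/T + q = -0.011300 + 0.0396 = 0.028300
r = 2.83%

2.83%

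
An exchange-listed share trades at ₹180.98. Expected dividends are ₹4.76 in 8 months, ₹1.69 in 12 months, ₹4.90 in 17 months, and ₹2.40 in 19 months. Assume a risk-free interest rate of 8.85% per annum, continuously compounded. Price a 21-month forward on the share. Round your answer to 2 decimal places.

PV(dividends) I = 4.76·e^(−0.0885·8/12) + 1.69·e^(−0.0885·12/12) + 4.90·e^(−0.0885·17/12) + 2.40·e^(−0.0885·19/12)
I = 4.4873 + 1.5469 + 4.3226 + 2.0862 = 12.4430
F = (S − I)·e^(rT) = (180.98 − 12.4430) · e^(0.0885·21/12)
= 168.5370 · e^0.154875 = 168.5370 × 1.167512 = ₹196.77

₹196.77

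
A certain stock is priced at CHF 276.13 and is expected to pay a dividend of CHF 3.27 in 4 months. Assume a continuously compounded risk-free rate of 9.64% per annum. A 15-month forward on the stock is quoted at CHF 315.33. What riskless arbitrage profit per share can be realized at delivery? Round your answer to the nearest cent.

CHF 7.41 per share

PV(dividends) I = 3.27·e^(−0.0964·4/12) = 3.1666
Fair forward F* = (S − I)·e^(rT) = (276.13 − 3.1666)·e^0.120500 = 272.9634 × 1.128061 = 307.9194
Market CHF 315.33 > fair 307.9194: forward overpriced → cash-and-carry (borrow at r, buy the stock and collect the dividends, short the forward).
Profit at T = |F_mkt − F*| = |315.33 − 307.9194| = CHF 7.41 per share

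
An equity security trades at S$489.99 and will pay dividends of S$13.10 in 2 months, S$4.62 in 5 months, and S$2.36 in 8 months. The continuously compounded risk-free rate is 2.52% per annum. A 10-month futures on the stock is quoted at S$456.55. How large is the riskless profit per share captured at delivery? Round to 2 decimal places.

PV(dividends) I = 13.10·e^(−0.0252·2/12) + 4.62·e^(−0.0252·5/12) + 2.36·e^(−0.0252·8/12) = 19.9375
Fair futures F* = (S − I)·e^(rT) = (489.99 − 19.9375)·e^0.021000 = 470.0525 × 1.021222 = 480.0280
Market S$456.55 < fair 480.0280: forward underpriced → reverse cash-and-carry (short the stock, invest proceeds at r, pay the dividends, go long the forward).
Profit at T = |F_mkt − F*| = |456.55 − 480.0280| = S$23.48 per share

S$23.48 per share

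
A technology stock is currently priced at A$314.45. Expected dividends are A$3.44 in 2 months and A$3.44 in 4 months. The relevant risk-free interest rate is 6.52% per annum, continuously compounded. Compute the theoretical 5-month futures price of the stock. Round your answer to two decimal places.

PV(dividends) I = 3.44·e^(−0.0652·2/12) + 3.44·e^(−0.0652·4/12)
I = 3.4028 + 3.3660 = 6.7688
F = (S − I)·e^(rT) = (314.45 − 6.7688) · e^(0.0652·5/12)
= 307.6812 · e^0.027167 = 307.6812 × 1.027539 = A$316.15

A$316.15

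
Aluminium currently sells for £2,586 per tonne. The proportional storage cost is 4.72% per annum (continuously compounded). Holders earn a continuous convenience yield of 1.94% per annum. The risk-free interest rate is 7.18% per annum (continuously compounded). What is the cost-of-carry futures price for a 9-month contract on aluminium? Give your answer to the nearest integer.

Net carry = r + u − y = 0.0718 + 0.0472 − 0.0194 = 0.0996
F = S·e^((r+u−y)T) = 2586 · e^(0.0996 × 9/12) = 2586 · e^0.074700
= 2586 × 1.077561 = £2,787 per tonne

£2,787 per tonne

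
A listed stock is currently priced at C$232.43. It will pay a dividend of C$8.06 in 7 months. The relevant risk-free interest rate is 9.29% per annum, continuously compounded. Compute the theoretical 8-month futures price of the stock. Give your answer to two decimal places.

PV(dividends) I = 8.06·e^(−0.0929·7/12)
I = 7.6348
F = (S − I)·e^(rT) = (232.43 − 7.6348) · e^(0.0929·8/12)
= 224.7952 · e^0.061933 = 224.7952 × 1.063891 = C$239.16

C$239.16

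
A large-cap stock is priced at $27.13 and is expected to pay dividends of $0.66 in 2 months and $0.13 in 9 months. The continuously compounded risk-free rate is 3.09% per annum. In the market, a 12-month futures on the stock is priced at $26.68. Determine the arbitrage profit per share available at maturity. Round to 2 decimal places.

$0.49 per share

PV(dividends) I = 0.66·e^(−0.0309·2/12) + 0.13·e^(−0.0309·9/12) = 0.7836
Fair futures F* = (S − I)·e^(rT) = (27.13 − 0.7836)·e^0.030900 = 26.3464 × 1.031382 = 27.1732
Market $26.68 < fair 27.1732: forward underpriced → reverse cash-and-carry (short the stock, invest proceeds at r, pay the dividends, go long the forward).
Profit at T = |F_mkt − F*| = |26.68 − 27.1732| = $0.49 per share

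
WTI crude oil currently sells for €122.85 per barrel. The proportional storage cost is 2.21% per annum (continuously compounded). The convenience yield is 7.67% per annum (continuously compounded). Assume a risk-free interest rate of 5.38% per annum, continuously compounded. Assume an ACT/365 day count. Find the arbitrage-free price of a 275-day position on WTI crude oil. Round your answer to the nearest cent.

€122.78 per barrel

Net carry = r + u − y = 0.0538 + 0.0221 − 0.0767 = -0.0008
F = S·e^((r+u−y)T) = 122.85 · e^(-0.0008 × 275/365) = 122.85 · e^-0.000603
= 122.85 × 0.999397 = €122.78 per barrel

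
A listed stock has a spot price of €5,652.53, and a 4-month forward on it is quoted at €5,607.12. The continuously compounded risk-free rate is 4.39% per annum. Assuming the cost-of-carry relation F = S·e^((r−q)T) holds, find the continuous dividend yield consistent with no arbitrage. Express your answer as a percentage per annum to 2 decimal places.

6.81%

From F = S·e^((r−q)T): (r − q) = ln(F/S)/T
ln(5607.12/5652.53) = ln(0.991966) = -0.008066
(r − q) = -0.008066 / (4/12) = -0.024198
q = r − ln(F/S)/T = 0.0439 + 0.024198 = 0.068098
q = 6.81%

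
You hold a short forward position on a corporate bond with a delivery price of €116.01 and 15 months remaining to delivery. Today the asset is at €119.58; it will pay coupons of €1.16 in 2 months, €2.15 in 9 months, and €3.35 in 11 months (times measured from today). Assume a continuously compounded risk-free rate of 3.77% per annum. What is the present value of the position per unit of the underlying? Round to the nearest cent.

PV(remaining coupons) I = 1.16·e^(−0.0377·2/12) + 2.15·e^(−0.0377·9/12) + 3.35·e^(−0.0377·11/12) = 6.4790
Current forward F = (S − I)·e^(rT) = (119.58 − 6.4790)·e^(0.0377·15/12) = 113.1010 × 1.048253 = 118.5585
Value (long) = (F − K)·e^(−rT) = (118.5585 − 116.01) × 0.953968 = 2.4312
Short position value = −(long value) = -€2.43

-€2.43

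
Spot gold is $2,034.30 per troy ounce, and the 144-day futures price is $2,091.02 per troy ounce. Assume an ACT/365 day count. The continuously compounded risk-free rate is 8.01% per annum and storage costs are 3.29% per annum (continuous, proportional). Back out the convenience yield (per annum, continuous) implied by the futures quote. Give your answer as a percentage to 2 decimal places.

F = S·e^((r+u−y)T) ⇒ (r+u−y) = ln(F/S)/T
ln(2091.02/2034.30) = 0.027500; /T ⇒ 0.069705
y = r + u − ln(F/S)/T = 0.0801 + 0.0329 − 0.069705 = 0.043295
y = 4.33%

4.33%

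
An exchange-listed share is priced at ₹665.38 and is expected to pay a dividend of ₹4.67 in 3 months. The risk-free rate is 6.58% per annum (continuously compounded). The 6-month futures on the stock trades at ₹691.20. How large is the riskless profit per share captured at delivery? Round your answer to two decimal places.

₹8.31 per share

PV(dividends) I = 4.67·e^(−0.0658·3/12) = 4.5938
Fair futures F* = (S − I)·e^(rT) = (665.38 − 4.5938)·e^0.032900 = 660.7862 × 1.033447 = 682.8875
Market ₹691.20 > fair 682.8875: forward overpriced → cash-and-carry (borrow at r, buy the stock and collect the dividends, short the forward).
Profit at T = |F_mkt − F*| = |691.20 − 682.8875| = ₹8.31 per share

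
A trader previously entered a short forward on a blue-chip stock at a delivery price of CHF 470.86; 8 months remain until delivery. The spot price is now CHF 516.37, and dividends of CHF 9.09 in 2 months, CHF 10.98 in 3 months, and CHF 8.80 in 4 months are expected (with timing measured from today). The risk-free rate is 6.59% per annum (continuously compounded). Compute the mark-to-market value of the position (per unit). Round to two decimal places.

-CHF 37.35

PV(remaining dividends) I = 9.09·e^(−0.0659·2/12) + 10.98·e^(−0.0659·3/12) + 8.80·e^(−0.0659·4/12) = 28.4001
Current forward F = (S − I)·e^(rT) = (516.37 − 28.4001)·e^(0.0659·8/12) = 487.9699 × 1.044913 = 509.8861
Value (long) = (F − K)·e^(−rT) = (509.8861 − 470.86) × 0.957018 = 37.3487
Short position value = −(long value) = -CHF 37.35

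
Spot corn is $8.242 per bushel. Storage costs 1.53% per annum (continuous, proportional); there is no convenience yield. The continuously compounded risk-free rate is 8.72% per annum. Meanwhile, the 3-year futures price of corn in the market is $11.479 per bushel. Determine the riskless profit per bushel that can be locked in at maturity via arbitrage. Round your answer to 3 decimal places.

$0.270 per bushel

Fair futures: F* = S·e^(carry·T), with carry = (r + u) = 0.0872 + 0.0153 = 0.1025
F* = 8.242 · e^(0.1025 × 3) = 8.242 · e^0.307500 = 8.242 × 1.360021 = $11.2093
Market $11.479 > fair $11.2093: forward overpriced → cash-and-carry (buy spot, short the forward).
At maturity, profit = |F_mkt − F*| = |11.479 − 11.2093| = $0.270 per bushel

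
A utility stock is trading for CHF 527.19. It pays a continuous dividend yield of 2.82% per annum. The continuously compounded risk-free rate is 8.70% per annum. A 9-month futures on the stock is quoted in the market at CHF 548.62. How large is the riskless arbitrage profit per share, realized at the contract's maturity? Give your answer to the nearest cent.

CHF 2.34 per share

Fair futures: F* = S·e^(carry·T), with carry = (r − q) = 0.0870 − 0.0282 = 0.0588
F* = 527.19 · e^(0.0588 × 9/12) = 527.19 · e^0.044100 = 527.19 × 1.045087 = CHF 550.9594
Market CHF 548.62 < fair CHF 550.9594: forward underpriced → reverse cash-and-carry (short spot, go long the forward).
At maturity, profit = |F_mkt − F*| = |548.62 − 550.9594| = CHF 2.34 per share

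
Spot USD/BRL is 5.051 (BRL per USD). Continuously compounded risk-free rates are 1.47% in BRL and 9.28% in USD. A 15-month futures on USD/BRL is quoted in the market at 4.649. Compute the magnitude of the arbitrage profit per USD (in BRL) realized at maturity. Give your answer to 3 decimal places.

Fair futures: F* = S·e^(carry·T), with carry = (r_BRL − r_USD) = 0.0147 − 0.0928 = -0.0781
F* = 5.051 · e^(-0.0781 × 15/12) = 5.051 · e^-0.097625 = 5.051 × 0.906989 = 4.5812
Market 4.649 > fair 4.5812: forward overpriced → cash-and-carry (buy spot, short the forward).
At maturity, profit = |F_mkt − F*| = |4.649 − 4.5812| = 0.068 per USD (in BRL)

0.068 per USD (in BRL)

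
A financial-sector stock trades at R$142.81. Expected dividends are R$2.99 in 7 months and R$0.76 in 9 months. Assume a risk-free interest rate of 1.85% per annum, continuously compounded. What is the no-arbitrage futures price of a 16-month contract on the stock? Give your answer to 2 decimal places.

PV(dividends) I = 2.99·e^(−0.0185·7/12) + 0.76·e^(−0.0185·9/12)
I = 2.9579 + 0.7495 = 3.7074
F = (S − I)·e^(rT) = (142.81 − 3.7074) · e^(0.0185·16/12)
= 139.1026 · e^0.024667 = 139.1026 × 1.024974 = R$142.58

R$142.58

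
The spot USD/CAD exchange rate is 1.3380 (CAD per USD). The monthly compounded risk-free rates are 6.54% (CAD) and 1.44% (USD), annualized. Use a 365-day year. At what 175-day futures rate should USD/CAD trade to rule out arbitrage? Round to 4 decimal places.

By covered interest parity, F = S · (1+r_CAD/12)^(12T) / (1+r_USD/12)^(12T)
= 1.3380 × 1.031765 / 1.006924 = 1.3380 × 1.024670
F = 1.3710 CAD per USD

1.3710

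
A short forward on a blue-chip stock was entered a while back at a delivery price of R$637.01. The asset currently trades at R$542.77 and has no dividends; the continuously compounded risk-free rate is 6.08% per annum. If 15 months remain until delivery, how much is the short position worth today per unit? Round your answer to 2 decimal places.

Current fair forward for the remaining 15 months: F = S·e^(r·T), r = 0.0608
F = 542.77 · e^(0.0608 × 15/12) = 542.77 × 1.078963 = 585.6287
Value of long forward = (F − K)·e^(−rT) = (585.6287 − 637.01) · e^(−0.0608·15/12)
= -51.3813 × 0.926816 = -47.62
Short position value = −(long value) = R$47.62

R$47.62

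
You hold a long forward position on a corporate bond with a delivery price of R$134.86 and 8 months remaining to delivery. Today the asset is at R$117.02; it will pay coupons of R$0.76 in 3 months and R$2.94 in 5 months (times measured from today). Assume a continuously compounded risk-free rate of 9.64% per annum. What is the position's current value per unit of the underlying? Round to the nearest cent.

-R$13.01

PV(remaining coupons) I = 0.76·e^(−0.0964·3/12) + 2.94·e^(−0.0964·5/12) = 3.5662
Current forward F = (S − I)·e^(rT) = (117.02 − 3.5662)·e^(0.0964·8/12) = 113.4538 × 1.066377 = 120.9845
Value (long) = (F − K)·e^(−rT) = (120.9845 − 134.86) × 0.937755 = -13.0118
Value = -R$13.01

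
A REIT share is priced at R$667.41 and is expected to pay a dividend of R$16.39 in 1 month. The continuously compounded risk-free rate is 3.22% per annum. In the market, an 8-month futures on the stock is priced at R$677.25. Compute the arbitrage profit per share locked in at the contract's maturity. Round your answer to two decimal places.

R$12.06 per share

PV(dividends) I = 16.39·e^(−0.0322·1/12) = 16.3461
Fair futures F* = (S − I)·e^(rT) = (667.41 − 16.3461)·e^0.021467 = 651.0639 × 1.021699 = 665.1913
Market R$677.25 > fair 665.1913: forward overpriced → cash-and-carry (borrow at r, buy the stock and collect the dividends, short the forward).
Profit at T = |F_mkt − F*| = |677.25 − 665.1913| = R$12.06 per share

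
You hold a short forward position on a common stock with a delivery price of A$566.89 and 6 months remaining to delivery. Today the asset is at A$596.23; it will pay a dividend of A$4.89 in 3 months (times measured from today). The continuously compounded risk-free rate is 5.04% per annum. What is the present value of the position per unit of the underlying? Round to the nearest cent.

PV(remaining dividends) I = 4.89·e^(−0.0504·3/12) = 4.8288
Current forward F = (S − I)·e^(rT) = (596.23 − 4.8288)·e^(0.0504·6/12) = 591.4012 × 1.025520 = 606.4938
Value (long) = (F − K)·e^(−rT) = (606.4938 − 566.89) × 0.975115 = 38.6183
Short position value = −(long value) = -A$38.62

-A$38.62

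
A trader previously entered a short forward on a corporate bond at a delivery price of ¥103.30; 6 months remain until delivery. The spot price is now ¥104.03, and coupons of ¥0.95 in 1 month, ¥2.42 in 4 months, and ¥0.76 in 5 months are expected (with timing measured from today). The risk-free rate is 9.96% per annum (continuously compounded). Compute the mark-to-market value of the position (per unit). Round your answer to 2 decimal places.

PV(remaining coupons) I = 0.95·e^(−0.0996·1/12) + 2.42·e^(−0.0996·4/12) + 0.76·e^(−0.0996·5/12) = 4.0122
Current forward F = (S − I)·e^(rT) = (104.03 − 4.0122)·e^(0.0996·6/12) = 100.0178 × 1.051061 = 105.1248
Value (long) = (F − K)·e^(−rT) = (105.1248 − 103.30) × 0.951420 = 1.7362
Short position value = −(long value) = -¥1.74

-¥1.74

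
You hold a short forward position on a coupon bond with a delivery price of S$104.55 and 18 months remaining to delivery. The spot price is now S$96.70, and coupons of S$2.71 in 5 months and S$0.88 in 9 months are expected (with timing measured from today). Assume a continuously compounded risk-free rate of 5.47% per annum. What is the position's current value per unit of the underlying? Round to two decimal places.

S$3.11

PV(remaining coupons) I = 2.71·e^(−0.0547·5/12) + 0.88·e^(−0.0547·9/12) = 3.4936
Current forward F = (S − I)·e^(rT) = (96.70 − 3.4936)·e^(0.0547·18/12) = 93.2064 × 1.085510 = 101.1765
Value (long) = (F − K)·e^(−rT) = (101.1765 − 104.55) × 0.921226 = -3.1078
Short position value = −(long value) = S$3.11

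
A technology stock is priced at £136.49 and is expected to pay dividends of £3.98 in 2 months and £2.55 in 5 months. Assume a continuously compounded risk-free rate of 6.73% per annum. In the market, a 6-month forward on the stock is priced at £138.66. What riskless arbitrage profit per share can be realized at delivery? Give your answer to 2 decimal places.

£4.13 per share

PV(dividends) I = 3.98·e^(−0.0673·2/12) + 2.55·e^(−0.0673·5/12) = 6.4151
Fair forward F* = (S − I)·e^(rT) = (136.49 − 6.4151)·e^0.033650 = 130.0749 × 1.034223 = 134.5265
Market £138.66 > fair 134.5265: forward overpriced → cash-and-carry (borrow at r, buy the stock and collect the dividends, short the forward).
Profit at T = |F_mkt − F*| = |138.66 − 134.5265| = £4.13 per share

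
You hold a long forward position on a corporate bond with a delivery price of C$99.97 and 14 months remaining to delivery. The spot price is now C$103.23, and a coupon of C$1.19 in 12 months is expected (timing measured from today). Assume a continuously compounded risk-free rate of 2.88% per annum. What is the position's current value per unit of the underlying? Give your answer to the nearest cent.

C$5.41

PV(remaining coupons) I = 1.19·e^(−0.0288·12/12) = 1.1562
Current forward F = (S − I)·e^(rT) = (103.23 − 1.1562)·e^(0.0288·14/12) = 102.0738 × 1.034171 = 105.5618
Value (long) = (F − K)·e^(−rT) = (105.5618 − 99.97) × 0.966958 = 5.4070
Value = C$5.41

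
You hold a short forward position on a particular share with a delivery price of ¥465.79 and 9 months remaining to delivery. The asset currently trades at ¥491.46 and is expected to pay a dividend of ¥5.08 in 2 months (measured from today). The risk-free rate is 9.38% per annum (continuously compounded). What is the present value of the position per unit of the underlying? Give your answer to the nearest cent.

PV(remaining dividends) I = 5.08·e^(−0.0938·2/12) = 5.0012
Current forward F = (S − I)·e^(rT) = (491.46 − 5.0012)·e^(0.0938·9/12) = 486.4588 × 1.072884 = 521.9139
Value (long) = (F − K)·e^(−rT) = (521.9139 − 465.79) × 0.932068 = 52.3113
Short position value = −(long value) = -¥52.31

-¥52.31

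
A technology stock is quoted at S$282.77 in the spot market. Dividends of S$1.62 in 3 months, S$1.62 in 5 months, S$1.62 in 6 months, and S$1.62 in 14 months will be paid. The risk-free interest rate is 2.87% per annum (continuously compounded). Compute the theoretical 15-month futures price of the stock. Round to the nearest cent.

PV(dividends) I = 1.62·e^(−0.0287·3/12) + 1.62·e^(−0.0287·5/12) + 1.62·e^(−0.0287·6/12) + 1.62·e^(−0.0287·14/12)
I = 1.6084 + 1.6007 + 1.5969 + 1.5667 = 6.3727
F = (S − I)·e^(rT) = (282.77 − 6.3727) · e^(0.0287·15/12)
= 276.3973 · e^0.035875 = 276.3973 × 1.036526 = S$286.49

S$286.49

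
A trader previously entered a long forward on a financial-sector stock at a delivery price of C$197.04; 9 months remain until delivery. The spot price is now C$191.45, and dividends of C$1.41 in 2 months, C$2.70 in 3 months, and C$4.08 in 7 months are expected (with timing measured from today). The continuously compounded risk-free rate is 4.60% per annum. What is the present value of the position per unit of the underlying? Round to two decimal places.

-C$6.95

PV(remaining dividends) I = 1.41·e^(−0.0460·2/12) + 2.70·e^(−0.0460·3/12) + 4.08·e^(−0.0460·7/12) = 8.0403
Current forward F = (S − I)·e^(rT) = (191.45 − 8.0403)·e^(0.0460·9/12) = 183.4097 × 1.035102 = 189.8477
Value (long) = (F − K)·e^(−rT) = (189.8477 − 197.04) × 0.966088 = -6.9484
Value = -C$6.95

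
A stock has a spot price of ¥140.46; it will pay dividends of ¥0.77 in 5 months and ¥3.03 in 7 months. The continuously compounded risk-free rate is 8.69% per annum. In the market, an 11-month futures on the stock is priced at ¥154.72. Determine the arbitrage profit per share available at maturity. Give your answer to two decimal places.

¥6.54 per share

PV(dividends) I = 0.77·e^(−0.0869·5/12) + 3.03·e^(−0.0869·7/12) = 3.6229
Fair futures F* = (S − I)·e^(rT) = (140.46 − 3.6229)·e^0.079658 = 136.8371 × 1.082917 = 148.1832
Market ¥154.72 > fair 148.1832: forward overpriced → cash-and-carry (borrow at r, buy the stock and collect the dividends, short the forward).
Profit at T = |F_mkt − F*| = |154.72 − 148.1832| = ¥6.54 per share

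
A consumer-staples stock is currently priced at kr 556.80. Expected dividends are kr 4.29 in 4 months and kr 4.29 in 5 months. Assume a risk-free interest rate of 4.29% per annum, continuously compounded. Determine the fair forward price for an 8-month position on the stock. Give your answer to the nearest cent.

PV(dividends) I = 4.29·e^(−0.0429·4/12) + 4.29·e^(−0.0429·5/12)
I = 4.2291 + 4.2140 = 8.4431
F = (S − I)·e^(rT) = (556.80 − 8.4431) · e^(0.0429·8/12)
= 548.3569 · e^0.028600 = 548.3569 × 1.029013 = kr 564.27

kr 564.27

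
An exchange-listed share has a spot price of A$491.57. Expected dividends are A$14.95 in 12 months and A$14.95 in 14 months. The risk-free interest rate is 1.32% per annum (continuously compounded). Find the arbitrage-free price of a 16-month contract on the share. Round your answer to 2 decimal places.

PV(dividends) I = 14.95·e^(−0.0132·12/12) + 14.95·e^(−0.0132·14/12)
I = 14.7540 + 14.7215 = 29.4755
F = (S − I)·e^(rT) = (491.57 − 29.4755) · e^(0.0132·16/12)
= 462.0945 · e^0.017600 = 462.0945 × 1.017756 = A$470.30

A$470.30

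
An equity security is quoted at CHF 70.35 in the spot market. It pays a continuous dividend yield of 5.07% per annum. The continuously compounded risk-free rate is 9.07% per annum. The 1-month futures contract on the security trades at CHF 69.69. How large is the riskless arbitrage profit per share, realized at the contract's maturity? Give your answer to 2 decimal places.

CHF 0.89 per share

Fair futures: F* = S·e^(carry·T), with carry = (r − q) = 0.0907 − 0.0507 = 0.0400
F* = 70.35 · e^(0.0400 × 1/12) = 70.35 · e^0.003333 = 70.35 × 1.003339 = CHF 70.5849
Market CHF 69.69 < fair CHF 70.5849: forward underpriced → reverse cash-and-carry (short spot, go long the forward).
At maturity, profit = |F_mkt − F*| = |69.69 − 70.5849| = CHF 0.89 per share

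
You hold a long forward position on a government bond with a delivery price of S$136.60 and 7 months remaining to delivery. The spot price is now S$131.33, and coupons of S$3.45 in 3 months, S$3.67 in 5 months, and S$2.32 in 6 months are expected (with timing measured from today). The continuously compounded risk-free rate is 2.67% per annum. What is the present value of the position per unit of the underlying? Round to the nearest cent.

PV(remaining coupons) I = 3.45·e^(−0.0267·3/12) + 3.67·e^(−0.0267·5/12) + 2.32·e^(−0.0267·6/12) = 9.3457
Current forward F = (S − I)·e^(rT) = (131.33 − 9.3457)·e^(0.0267·7/12) = 121.9843 × 1.015697 = 123.8991
Value (long) = (F − K)·e^(−rT) = (123.8991 − 136.60) × 0.984546 = -12.5046
Value = -S$12.50

-S$12.50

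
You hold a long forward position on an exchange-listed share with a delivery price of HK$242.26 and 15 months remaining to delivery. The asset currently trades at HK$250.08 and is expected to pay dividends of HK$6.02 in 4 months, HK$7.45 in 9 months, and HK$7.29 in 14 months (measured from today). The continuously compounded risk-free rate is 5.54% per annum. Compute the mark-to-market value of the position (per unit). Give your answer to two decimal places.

HK$4.14

PV(remaining dividends) I = 6.02·e^(−0.0554·4/12) + 7.45·e^(−0.0554·9/12) + 7.29·e^(−0.0554·14/12) = 19.8904
Current forward F = (S − I)·e^(rT) = (250.08 − 19.8904)·e^(0.0554·15/12) = 230.1896 × 1.071704 = 246.6951
Value (long) = (F − K)·e^(−rT) = (246.6951 − 242.26) × 0.933093 = 4.1384
Value = HK$4.14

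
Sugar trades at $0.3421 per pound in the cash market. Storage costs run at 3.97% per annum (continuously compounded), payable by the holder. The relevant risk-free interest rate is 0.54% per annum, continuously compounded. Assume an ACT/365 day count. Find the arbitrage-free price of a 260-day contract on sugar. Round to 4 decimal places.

$0.3533 per pound

Net carry = r + u − y = 0.0054 + 0.0397 − 0.0000 = 0.0451
F = S·e^((r+u−y)T) = 0.3421 · e^(0.0451 × 260/365) = 0.3421 · e^0.032126
= 0.3421 × 1.032648 = $0.3533 per pound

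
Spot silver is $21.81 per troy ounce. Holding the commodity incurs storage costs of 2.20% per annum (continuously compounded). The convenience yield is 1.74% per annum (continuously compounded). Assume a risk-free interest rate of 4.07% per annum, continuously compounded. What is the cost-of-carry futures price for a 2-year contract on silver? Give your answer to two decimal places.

$23.88 per troy ounce

Net carry = r + u − y = 0.0407 + 0.0220 − 0.0174 = 0.0453
F = S·e^((r+u−y)T) = 21.81 · e^(0.0453 × 2) = 21.81 · e^0.090600
= 21.81 × 1.094831 = $23.88 per troy ounce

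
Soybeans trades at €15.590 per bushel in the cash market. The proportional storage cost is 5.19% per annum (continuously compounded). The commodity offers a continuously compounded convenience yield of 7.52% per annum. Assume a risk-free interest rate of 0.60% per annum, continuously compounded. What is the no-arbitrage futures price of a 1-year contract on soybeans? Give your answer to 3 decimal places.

Net carry = r + u − y = 0.0060 + 0.0519 − 0.0752 = -0.0173
F = S·e^((r+u−y)T) = 15.590 · e^(-0.0173 × 1) = 15.590 · e^-0.017300
= 15.590 × 0.982849 = €15.323 per bushel

€15.323 per bushel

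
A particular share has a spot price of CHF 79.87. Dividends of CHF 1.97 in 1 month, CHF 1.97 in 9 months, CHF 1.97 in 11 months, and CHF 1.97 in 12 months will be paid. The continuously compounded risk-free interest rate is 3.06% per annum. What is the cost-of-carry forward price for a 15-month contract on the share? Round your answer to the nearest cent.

PV(dividends) I = 1.97·e^(−0.0306·1/12) + 1.97·e^(−0.0306·9/12) + 1.97·e^(−0.0306·11/12) + 1.97·e^(−0.0306·12/12)
I = 1.9650 + 1.9253 + 1.9155 + 1.9106 = 7.7164
F = (S − I)·e^(rT) = (79.87 − 7.7164) · e^(0.0306·15/12)
= 72.1536 · e^0.038250 = 72.1536 × 1.038991 = CHF 74.97

CHF 74.97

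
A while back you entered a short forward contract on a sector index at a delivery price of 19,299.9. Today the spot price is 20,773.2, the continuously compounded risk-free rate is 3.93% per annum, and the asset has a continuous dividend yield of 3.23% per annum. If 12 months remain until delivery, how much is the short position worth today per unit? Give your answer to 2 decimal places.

Current fair forward for the remaining 12 months: F = S·e^((r − q)·T), (r − q) = 0.0393 − 0.0323 = 0.0070
F = 20773.2 · e^(0.0070 × 12/12) = 20773.2 × 1.00702456 = 20919.1226
Value of long forward = (F − K)·e^(−rT) = (20919.1226 − 19299.9) · e^(−0.0393·12/12)
= 1619.2226 × 0.96146223 = 1556.82
Short position value = −(long value) = -1556.82

-1556.82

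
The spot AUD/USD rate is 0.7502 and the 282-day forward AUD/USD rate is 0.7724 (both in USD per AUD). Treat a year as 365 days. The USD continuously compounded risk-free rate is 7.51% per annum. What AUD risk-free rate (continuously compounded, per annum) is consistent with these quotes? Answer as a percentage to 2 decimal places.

3.74%

F = S·e^((r_USD − r_AUD)T) ⇒ r_AUD = r_USD − ln(F/S)/T
ln(0.7724/0.7502) = 0.029163; /(282/365) = 0.037746
r_AUD = 0.0751 − 0.037746 = 0.037354
r_AUD = 3.74%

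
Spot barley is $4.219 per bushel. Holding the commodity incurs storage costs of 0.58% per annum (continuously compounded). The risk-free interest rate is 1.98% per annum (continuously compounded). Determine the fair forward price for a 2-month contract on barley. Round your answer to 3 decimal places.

$4.237 per bushel

Net carry = r + u − y = 0.0198 + 0.0058 − 0.0000 = 0.0256
F = S·e^((r+u−y)T) = 4.219 · e^(0.0256 × 2/12) = 4.219 · e^0.004267
= 4.219 × 1.004276 = $4.237 per bushel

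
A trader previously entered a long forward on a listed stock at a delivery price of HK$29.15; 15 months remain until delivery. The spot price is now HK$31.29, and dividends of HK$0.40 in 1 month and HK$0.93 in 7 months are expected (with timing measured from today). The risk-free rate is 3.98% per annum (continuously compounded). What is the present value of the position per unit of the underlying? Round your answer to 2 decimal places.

PV(remaining dividends) I = 0.40·e^(−0.0398·1/12) + 0.93·e^(−0.0398·7/12) = 1.3073
Current forward F = (S − I)·e^(rT) = (31.29 − 1.3073)·e^(0.0398·15/12) = 29.9827 × 1.051008 = 31.5121
Value (long) = (F − K)·e^(−rT) = (31.5121 − 29.15) × 0.951467 = 2.2475
Value = HK$2.25

HK$2.25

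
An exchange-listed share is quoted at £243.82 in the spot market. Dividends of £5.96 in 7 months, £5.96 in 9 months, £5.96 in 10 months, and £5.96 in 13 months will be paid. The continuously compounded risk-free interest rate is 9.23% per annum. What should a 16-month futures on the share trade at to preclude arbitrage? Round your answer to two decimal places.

£250.73

PV(dividends) I = 5.96·e^(−0.0923·7/12) + 5.96·e^(−0.0923·9/12) + 5.96·e^(−0.0923·10/12) + 5.96·e^(−0.0923·13/12)
I = 5.6476 + 5.5614 + 5.5188 + 5.3929 = 22.1207
F = (S − I)·e^(rT) = (243.82 − 22.1207) · e^(0.0923·16/12)
= 221.6993 · e^0.123067 = 221.6993 × 1.130960 = £250.73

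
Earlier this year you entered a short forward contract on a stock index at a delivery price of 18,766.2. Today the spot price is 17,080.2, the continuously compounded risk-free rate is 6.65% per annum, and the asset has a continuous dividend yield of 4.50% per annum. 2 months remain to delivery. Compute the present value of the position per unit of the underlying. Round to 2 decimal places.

Current fair forward for the remaining 2 months: F = S·e^((r − q)·T), (r − q) = 0.0665 − 0.0450 = 0.0215
F = 17080.2 · e^(0.0215 × 2/12) = 17080.2 × 1.00358976 = 17141.5138
Value of long forward = (F − K)·e^(−rT) = (17141.5138 − 18766.2) · e^(−0.0665·2/12)
= -1624.6862 × 0.98897786 = -1606.78
Short position value = −(long value) = 1606.78

1606.78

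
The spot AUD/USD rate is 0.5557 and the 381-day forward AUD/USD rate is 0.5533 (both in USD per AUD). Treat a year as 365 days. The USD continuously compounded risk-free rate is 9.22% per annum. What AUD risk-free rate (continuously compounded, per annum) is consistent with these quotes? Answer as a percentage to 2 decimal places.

F = S·e^((r_USD − r_AUD)T) ⇒ r_AUD = r_USD − ln(F/S)/T
ln(0.5533/0.5557) = -0.004328; /(381/365) = -0.004146
r_AUD = 0.0922 + 0.004146 = 0.096346
r_AUD = 9.63%

9.63%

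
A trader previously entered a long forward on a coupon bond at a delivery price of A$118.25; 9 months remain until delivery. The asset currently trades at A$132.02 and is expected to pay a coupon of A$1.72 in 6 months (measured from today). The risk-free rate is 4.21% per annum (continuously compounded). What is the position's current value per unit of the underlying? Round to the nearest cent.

A$15.76

PV(remaining coupons) I = 1.72·e^(−0.0421·6/12) = 1.6842
Current forward F = (S − I)·e^(rT) = (132.02 − 1.6842)·e^(0.0421·9/12) = 130.3358 × 1.032079 = 134.5168
Value (long) = (F − K)·e^(−rT) = (134.5168 − 118.25) × 0.968918 = 15.7612
Value = A$15.76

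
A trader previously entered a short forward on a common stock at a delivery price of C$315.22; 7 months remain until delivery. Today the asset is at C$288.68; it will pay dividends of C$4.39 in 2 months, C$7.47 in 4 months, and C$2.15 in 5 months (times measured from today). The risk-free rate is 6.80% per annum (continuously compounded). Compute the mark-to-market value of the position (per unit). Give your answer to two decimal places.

PV(remaining dividends) I = 4.39·e^(−0.0680·2/12) + 7.47·e^(−0.0680·4/12) + 2.15·e^(−0.0680·5/12) = 13.7331
Current forward F = (S − I)·e^(rT) = (288.68 − 13.7331)·e^(0.0680·7/12) = 274.9469 × 1.040464 = 286.0724
Value (long) = (F − K)·e^(−rT) = (286.0724 − 315.22) × 0.961110 = -28.0140
Short position value = −(long value) = C$28.01

C$28.01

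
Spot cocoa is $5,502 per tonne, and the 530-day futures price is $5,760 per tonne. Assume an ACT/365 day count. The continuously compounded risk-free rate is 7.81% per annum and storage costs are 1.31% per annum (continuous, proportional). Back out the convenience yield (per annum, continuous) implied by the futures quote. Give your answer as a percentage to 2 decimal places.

F = S·e^((r+u−y)T) ⇒ (r+u−y) = ln(F/S)/T
ln(5760/5502) = 0.045826; /T ⇒ 0.031559
y = r + u − ln(F/S)/T = 0.0781 + 0.0131 − 0.031559 = 0.059641
y = 5.96%

5.96%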